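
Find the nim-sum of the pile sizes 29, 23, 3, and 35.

42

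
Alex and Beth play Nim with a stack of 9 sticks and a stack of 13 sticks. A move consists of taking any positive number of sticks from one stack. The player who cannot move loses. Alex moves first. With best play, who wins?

Nim-sum: 9 XOR 13 = 4.
The nim-sum is 4 ≠ 0, so this is an N-position: the player to move can win; Alex has a winning move.

Alex wins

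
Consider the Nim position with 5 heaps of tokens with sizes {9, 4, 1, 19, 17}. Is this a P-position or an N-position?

N-position

Bitwise XOR of the heap sizes:
  01001  (9)
  00100  (4)
  00001  (1)
  10011  (19)
  10001  (17)
  -----
  01110  (14)
The nim-sum is 14 ≠ 0, so this is an N-position: the player to move can win.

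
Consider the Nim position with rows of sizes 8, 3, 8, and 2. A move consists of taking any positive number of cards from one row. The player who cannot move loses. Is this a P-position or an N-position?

N-position

Compute the nim-sum pairwise:
8 ^ 3 = 11
11 ^ 8 = 3
3 ^ 2 = 1
The nim-sum is 1 ≠ 0, so this is an N-position: the player to move can win.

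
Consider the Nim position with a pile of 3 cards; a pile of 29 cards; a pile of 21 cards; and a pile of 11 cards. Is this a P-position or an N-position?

Compute the nim-sum pairwise:
3 ^ 29 = 30
30 ^ 21 = 11
11 ^ 11 = 0
The nim-sum is 0, so this is a P-position: the player to move is in a losing position under optimal play.

P-position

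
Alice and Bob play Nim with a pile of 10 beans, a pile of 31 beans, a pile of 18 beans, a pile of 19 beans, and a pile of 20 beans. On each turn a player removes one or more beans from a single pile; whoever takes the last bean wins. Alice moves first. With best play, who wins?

Bitwise XOR of the heap sizes:
  01010  (10)
  11111  (31)
  10010  (18)
  10011  (19)
  10100  (20)
  -----
  00000  (0)
The nim-sum is 0, so this is a P-position: the player to move is in a losing position under optimal play; Alice is about to move from it and so loses — Bob wins.

Bob wins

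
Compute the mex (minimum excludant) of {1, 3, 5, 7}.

0 is not in the set, so the mex is 0.

0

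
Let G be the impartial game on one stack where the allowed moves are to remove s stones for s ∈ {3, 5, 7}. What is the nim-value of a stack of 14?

Compute g(0), g(1), … for moves {3, 5, 7}:
g(0) = mex{} = 0
g(1) = mex{} = 0
g(2) = mex{} = 0
g(3) = mex{0} = 1
g(4) = mex{0} = 1
g(5) = mex{0} = 1
g(6) = mex{0,1} = 2
g(7) = mex{0,1} = 2
g(8) = mex{0,1} = 2
g(9) = mex{0,1,2} = 3
g(10) = mex{1,2} = 0
g(11) = mex{1,2} = 0
g(12) = mex{1,2,3} = 0
g(13) = mex{0,2} = 1
g(14) = mex{0,2,3} = 1
So g(14) = 1.

1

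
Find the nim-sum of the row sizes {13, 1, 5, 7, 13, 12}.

Compute the nim-sum pairwise:
13 ^ 1 = 12
12 ^ 5 = 9
9 ^ 7 = 14
14 ^ 13 = 3
3 ^ 12 = 15

15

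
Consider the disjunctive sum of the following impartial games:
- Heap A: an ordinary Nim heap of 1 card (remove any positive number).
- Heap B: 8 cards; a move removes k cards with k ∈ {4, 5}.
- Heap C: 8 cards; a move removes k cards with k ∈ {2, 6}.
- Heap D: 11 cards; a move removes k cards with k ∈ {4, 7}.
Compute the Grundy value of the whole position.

3

Heap A is a plain Nim heap of size 1, so its Grundy value is 1.
Grundy values for heap B (subtraction set {4, 5}):
k:     0  1  2  3  4  5  6  7  8
g(k):  0  0  0  0  1  1  1  1  2
So g(8) = 2.
Build the Grundy sequence for heap C with g(k) = mex{g(k−s) : s ∈ {2, 6}, s ≤ k}:
k:     0  1  2  3  4  5  6  7  8
g(k):  0  0  1  1  0  0  1  1  0
So g(8) = 0.
Grundy values for heap D (subtraction set {4, 7}):
k:     0  1  2  3  4  5  6  7  8  9 10 11
g(k):  0  0  0  0  1  1  1  1  2  2  2  0
So g(11) = 0.
By the Sprague-Grundy theorem, the Grundy value of a sum of independent games is the XOR of the component values.
Combined value = 1 XOR 2 XOR 0 XOR 0 = 3.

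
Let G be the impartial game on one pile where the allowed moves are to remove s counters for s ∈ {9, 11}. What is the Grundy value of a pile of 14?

Compute g(0), g(1), … for moves {9, 11}:
k:     0  1  2  3  4  5  6  7  8  9 10 11 12 13 14
g(k):  0  0  0  0  0  0  0  0  0  1  1  1  1  1  1
So g(14) = 1.

1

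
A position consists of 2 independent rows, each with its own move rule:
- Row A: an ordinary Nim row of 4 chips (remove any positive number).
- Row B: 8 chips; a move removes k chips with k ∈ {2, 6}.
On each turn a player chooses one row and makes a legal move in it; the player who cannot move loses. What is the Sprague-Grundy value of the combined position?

Row A is a plain Nim row of size 4, so its Grundy value is 4.
For row B, compute g(0), g(1), … with moves {2, 6}:
k:     0  1  2  3  4  5  6  7  8
g(k):  0  0  1  1  0  0  1  1  0
So g(8) = 0.
The value of a disjunctive sum is the nim-sum of the parts.
Combined value = 4 ⊕ 0 = 4.

4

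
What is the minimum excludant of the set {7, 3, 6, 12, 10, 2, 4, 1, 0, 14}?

5

The values 0, 1, 2, 3, 4 are all present; 5 is the first non-negative integer missing from the set.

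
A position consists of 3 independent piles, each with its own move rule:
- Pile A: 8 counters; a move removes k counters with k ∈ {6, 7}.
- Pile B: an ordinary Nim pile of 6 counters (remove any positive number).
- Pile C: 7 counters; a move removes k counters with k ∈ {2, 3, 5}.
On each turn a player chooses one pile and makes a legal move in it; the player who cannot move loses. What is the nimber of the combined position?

7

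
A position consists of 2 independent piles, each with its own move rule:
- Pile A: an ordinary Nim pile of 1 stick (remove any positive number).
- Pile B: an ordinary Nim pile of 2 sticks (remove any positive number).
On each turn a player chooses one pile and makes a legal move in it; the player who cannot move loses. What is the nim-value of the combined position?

3

Pile A is a plain Nim pile of size 1, so its Grundy value is 1.
Pile B is a plain Nim pile of size 2, so its Grundy value is 2.
The value of a disjunctive sum is the nim-sum of the parts.
Combined value = 1 XOR 2 = 3.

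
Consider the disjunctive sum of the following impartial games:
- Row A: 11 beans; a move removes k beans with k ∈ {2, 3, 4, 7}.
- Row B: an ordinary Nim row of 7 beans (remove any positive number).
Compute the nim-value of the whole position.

For row A, compute g(0), g(1), … with moves {2, 3, 4, 7}:
g(0) = mex{} = 0
g(1) = mex{} = 0
g(2) = mex{0} = 1
g(3) = mex{0} = 1
g(4) = mex{0,1} = 2
g(5) = mex{0,1} = 2
g(6) = mex{1,2} = 0
g(7) = mex{0,1,2} = 3
g(8) = mex{0,2} = 1
g(9) = mex{0,1,2,3} = 4
g(10) = mex{0,1,3} = 2
g(11) = mex{1,2,3,4} = 0
So g(11) = 0.
Row B is a plain Nim row of size 7, so its Grundy value is 7.
By the Sprague-Grundy theorem, the Grundy value of a sum of independent games is the XOR of the component values.
Combined value = 0 XOR 7 = 7.

7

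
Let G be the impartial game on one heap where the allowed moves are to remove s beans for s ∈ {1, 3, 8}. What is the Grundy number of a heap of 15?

0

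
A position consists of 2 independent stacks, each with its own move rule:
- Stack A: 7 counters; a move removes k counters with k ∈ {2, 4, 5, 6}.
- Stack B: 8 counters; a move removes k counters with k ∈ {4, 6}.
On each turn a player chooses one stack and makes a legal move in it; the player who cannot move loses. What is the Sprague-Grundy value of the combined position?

1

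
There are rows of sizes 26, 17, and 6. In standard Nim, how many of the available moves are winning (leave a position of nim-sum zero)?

Compute the nim-sum pairwise:
26 XOR 17 = 11
11 XOR 6 = 13
The overall nim-sum is X = 13. A row of size p has a winning move iff p XOR X < p (reduce it to p XOR X).
  26: 26 XOR 13 = 23 < 26 — winning move (to 23).
  17: 17 XOR 13 = 28 ≥ 17 — no move.
  6: 6 XOR 13 = 11 ≥ 6 — no move.
That gives 1 winning move.

1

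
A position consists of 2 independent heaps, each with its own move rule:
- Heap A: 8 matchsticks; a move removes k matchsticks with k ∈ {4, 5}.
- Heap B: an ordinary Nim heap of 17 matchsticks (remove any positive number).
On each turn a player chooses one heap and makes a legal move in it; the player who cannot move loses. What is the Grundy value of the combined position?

19

Build the Grundy sequence for heap A with g(k) = mex{g(k−s) : s ∈ {4, 5}, s ≤ k}:
g(0) = mex{} = 0
g(1) = mex{} = 0
g(2) = mex{} = 0
g(3) = mex{} = 0
g(4) = mex{0} = 1
g(5) = mex{0} = 1
g(6) = mex{0} = 1
g(7) = mex{0} = 1
g(8) = mex{0,1} = 2
So g(8) = 2.
Heap B is a plain Nim heap of size 17, so its Grundy value is 17.
The value of a disjunctive sum is the nim-sum of the parts.
Combined value = 2 XOR 17 = 19.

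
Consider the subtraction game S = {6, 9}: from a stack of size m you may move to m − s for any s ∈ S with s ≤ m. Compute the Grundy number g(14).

Build the Grundy sequence with g(k) = mex{g(k−s) : s ∈ {6, 9}, s ≤ k}:
k:     0  1  2  3  4  5  6  7  8  9 10 11 12 13 14
g(k):  0  0  0  0  0  0  1  1  1  1  1  1  2  2  2
So g(14) = 2.

2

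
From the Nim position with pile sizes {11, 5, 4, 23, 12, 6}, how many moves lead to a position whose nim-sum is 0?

1

In binary:
  01011  (11)
  00101  (5)
  00100  (4)
  10111  (23)
  01100  (12)
  00110  (6)
  -----
  10111  (23)
The overall nim-sum is X = 23. A pile of size p has a winning move iff p XOR X < p (reduce it to p XOR X).
  11: 11 XOR 23 = 28 ≥ 11 — no move.
  5: 5 XOR 23 = 18 ≥ 5 — no move.
  4: 4 XOR 23 = 19 ≥ 4 — no move.
  23: 23 XOR 23 = 0 < 23 — winning move (to 0).
  12: 12 XOR 23 = 27 ≥ 12 — no move.
  6: 6 XOR 23 = 17 ≥ 6 — no move.
That gives 1 winning move.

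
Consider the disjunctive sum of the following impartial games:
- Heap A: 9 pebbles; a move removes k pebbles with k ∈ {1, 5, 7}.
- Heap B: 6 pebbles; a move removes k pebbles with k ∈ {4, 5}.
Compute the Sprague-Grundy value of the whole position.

For heap A, compute g(0), g(1), … with moves {1, 5, 7}:
g(0) = mex{} = 0
g(1) = mex{0} = 1
g(2) = mex{1} = 0
g(3) = mex{0} = 1
g(4) = mex{1} = 0
g(5) = mex{0} = 1
g(6) = mex{1} = 0
g(7) = mex{0} = 1
g(8) = mex{1} = 0
g(9) = mex{0} = 1
So g(9) = 1.
Grundy values for heap B (subtraction set {4, 5}):
k:     0  1  2  3  4  5  6
g(k):  0  0  0  0  1  1  1
So g(6) = 1.
By the Sprague-Grundy theorem, the Grundy value of a sum of independent games is the XOR of the component values.
Combined value = 1 XOR 1 = 0.

0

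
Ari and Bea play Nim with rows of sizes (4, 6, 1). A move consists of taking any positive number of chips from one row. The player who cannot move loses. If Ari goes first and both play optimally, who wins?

Ari wins

In binary:
  100  (4)
  110  (6)
  001  (1)
  ---
  011  (3)
The nim-sum is 3 ≠ 0, so this is an N-position: the player to move can win; Ari has a winning move.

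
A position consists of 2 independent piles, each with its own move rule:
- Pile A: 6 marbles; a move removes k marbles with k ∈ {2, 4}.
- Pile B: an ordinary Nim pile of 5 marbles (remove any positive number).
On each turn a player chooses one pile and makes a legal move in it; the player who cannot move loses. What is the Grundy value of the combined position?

5

Build the Grundy sequence for pile A with g(k) = mex{g(k−s) : s ∈ {2, 4}, s ≤ k}:
g(0) = mex{} = 0
g(1) = mex{} = 0
g(2) = mex{0} = 1
g(3) = mex{0} = 1
g(4) = mex{0,1} = 2
g(5) = mex{0,1} = 2
g(6) = mex{1,2} = 0
So g(6) = 0.
Pile B is a plain Nim pile of size 5, so its Grundy value is 5.
By the Sprague-Grundy theorem, the Grundy value of a sum of independent games is the XOR of the component values.
Combined value = 0 XOR 5 = 5.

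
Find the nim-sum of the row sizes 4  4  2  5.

7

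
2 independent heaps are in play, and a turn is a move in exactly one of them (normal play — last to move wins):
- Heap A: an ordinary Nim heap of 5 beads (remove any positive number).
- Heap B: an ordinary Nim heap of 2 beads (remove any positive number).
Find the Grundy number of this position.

Heap A is a plain Nim heap of size 5, so its Grundy value is 5.
Heap B is a plain Nim heap of size 2, so its Grundy value is 2.
By the Sprague-Grundy theorem, the Grundy value of a sum of independent games is the XOR of the component values.
Combined value = 5 XOR 2 = 7.

7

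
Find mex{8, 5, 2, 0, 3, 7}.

1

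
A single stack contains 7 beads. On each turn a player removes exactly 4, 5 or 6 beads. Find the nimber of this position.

Grundy values for subtraction set {4, 5, 6}:
g(0) = mex{} = 0
g(1) = mex{} = 0
g(2) = mex{} = 0
g(3) = mex{} = 0
g(4) = mex{0} = 1
g(5) = mex{0} = 1
g(6) = mex{0} = 1
g(7) = mex{0} = 1
So g(7) = 1.

1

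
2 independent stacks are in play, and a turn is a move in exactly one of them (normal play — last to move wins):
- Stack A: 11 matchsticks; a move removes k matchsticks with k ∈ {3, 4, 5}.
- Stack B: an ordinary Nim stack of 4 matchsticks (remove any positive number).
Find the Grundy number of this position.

5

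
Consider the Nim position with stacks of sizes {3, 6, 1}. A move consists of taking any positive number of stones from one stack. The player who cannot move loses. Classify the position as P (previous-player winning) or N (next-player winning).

N-position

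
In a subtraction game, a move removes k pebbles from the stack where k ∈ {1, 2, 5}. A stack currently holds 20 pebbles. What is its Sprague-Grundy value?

Build the Grundy sequence with g(k) = mex{g(k−s) : s ∈ {1, 2, 5}, s ≤ k}:
k:     0  1  2  3  4  5  6  7  8  9 10 11 12 13 14 15 16 17 18 19 20
g(k):  0  1  2  0  1  2  0  1  2  0  1  2  0  1  2  0  1  2  0  1  2
So g(20) = 2.

2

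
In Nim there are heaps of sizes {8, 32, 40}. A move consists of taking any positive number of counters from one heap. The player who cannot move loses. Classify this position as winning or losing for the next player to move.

Losing position

Compute the nim-sum pairwise:
8 ⊕ 32 = 40
40 ⊕ 40 = 0
The nim-sum is 0, so this is a P-position: the player to move is in a losing position under optimal play.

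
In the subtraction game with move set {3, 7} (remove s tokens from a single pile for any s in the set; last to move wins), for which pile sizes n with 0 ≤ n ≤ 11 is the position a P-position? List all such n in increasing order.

Compute g(0), g(1), … for moves {3, 7}:
k:     0  1  2  3  4  5  6  7  8  9 10 11
g(k):  0  0  0  1  1  1  0  2  2  1  0  0
The P-positions (g = 0) in 0..11 are 0, 1, 2, 6, 10, 11.

0, 1, 2, 6, 10, 11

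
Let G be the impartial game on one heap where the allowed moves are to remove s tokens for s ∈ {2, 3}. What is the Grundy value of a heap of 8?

1

Grundy values for subtraction set {2, 3}:
g(0) = mex{} = 0
g(1) = mex{} = 0
g(2) = mex{0} = 1
g(3) = mex{0} = 1
g(4) = mex{0,1} = 2
g(5) = mex{1} = 0
g(6) = mex{1,2} = 0
g(7) = mex{0,2} = 1
g(8) = mex{0} = 1
So g(8) = 1.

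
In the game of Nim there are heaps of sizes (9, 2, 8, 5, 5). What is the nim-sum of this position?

3

Nim-sum: 9 ^ 2 ^ 8 ^ 5 ^ 5 = 3.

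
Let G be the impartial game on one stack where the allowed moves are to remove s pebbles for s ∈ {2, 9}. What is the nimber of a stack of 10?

1

Build the Grundy sequence with g(k) = mex{g(k−s) : s ∈ {2, 9}, s ≤ k}:
g(0) = mex{} = 0
g(1) = mex{} = 0
g(2) = mex{0} = 1
g(3) = mex{0} = 1
g(4) = mex{1} = 0
g(5) = mex{1} = 0
g(6) = mex{0} = 1
g(7) = mex{0} = 1
g(8) = mex{1} = 0
g(9) = mex{0,1} = 2
g(10) = mex{0} = 1
So g(10) = 1.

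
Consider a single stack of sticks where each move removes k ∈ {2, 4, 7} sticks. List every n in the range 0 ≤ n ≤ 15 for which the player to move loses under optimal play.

Compute g(0), g(1), … for moves {2, 4, 7}:
k:     0  1  2  3  4  5  6  7  8  9 10 11 12 13 14 15
g(k):  0  0  1  1  2  2  0  3  1  0  2  1  0  2  1  0
The P-positions (g = 0) in 0..15 are 0, 1, 6, 9, 12, 15.

0, 1, 6, 9, 12, 15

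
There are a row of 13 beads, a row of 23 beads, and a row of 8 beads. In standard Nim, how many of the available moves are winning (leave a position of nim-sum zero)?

1

Compute the nim-sum pairwise:
13 ^ 23 = 26
26 ^ 8 = 18
The overall nim-sum is X = 18. A row of size p has a winning move iff p XOR X < p (reduce it to p XOR X).
  13: 13 XOR 18 = 31 ≥ 13 — no move.
  23: 23 XOR 18 = 5 < 23 — winning move (to 5).
  8: 8 XOR 18 = 26 ≥ 8 — no move.
That gives 1 winning move.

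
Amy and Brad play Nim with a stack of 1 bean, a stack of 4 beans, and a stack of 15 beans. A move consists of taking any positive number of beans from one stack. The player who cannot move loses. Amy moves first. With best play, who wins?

Amy wins

Compute the nim-sum pairwise:
1 XOR 4 = 5
5 XOR 15 = 10
The nim-sum is 10 ≠ 0, so this is an N-position: the player to move can win; Amy has a winning move.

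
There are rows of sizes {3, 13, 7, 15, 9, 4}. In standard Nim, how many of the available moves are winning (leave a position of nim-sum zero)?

3

Nim-sum: 3 XOR 13 XOR 7 XOR 15 XOR 9 XOR 4 = 11.
The overall nim-sum is X = 11. A row of size p has a winning move iff p XOR X < p (reduce it to p XOR X).
  3: 3 XOR 11 = 8 ≥ 3 — no move.
  13: 13 XOR 11 = 6 < 13 — winning move (to 6).
  7: 7 XOR 11 = 12 ≥ 7 — no move.
  15: 15 XOR 11 = 4 < 15 — winning move (to 4).
  9: 9 XOR 11 = 2 < 9 — winning move (to 2).
  4: 4 XOR 11 = 15 ≥ 4 — no move.
That gives 3 winning moves.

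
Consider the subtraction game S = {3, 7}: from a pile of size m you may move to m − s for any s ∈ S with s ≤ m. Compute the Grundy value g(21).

Grundy values for subtraction set {3, 7}:
k:     0  1  2  3  4  5  6  7  8  9 10 11 12 13 14 15 16 17 18 19 20 21
g(k):  0  0  0  1  1  1  0  2  2  1  0  0  0  1  1  1  0  2  2  1  0  0
So g(21) = 0.

0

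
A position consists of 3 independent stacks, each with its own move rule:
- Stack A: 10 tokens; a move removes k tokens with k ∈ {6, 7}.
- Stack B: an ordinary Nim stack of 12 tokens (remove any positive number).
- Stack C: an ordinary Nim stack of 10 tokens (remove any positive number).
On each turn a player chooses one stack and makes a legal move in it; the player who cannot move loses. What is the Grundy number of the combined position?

7

Build the Grundy sequence for stack A with g(k) = mex{g(k−s) : s ∈ {6, 7}, s ≤ k}:
g(0) = mex{} = 0
g(1) = mex{} = 0
g(2) = mex{} = 0
g(3) = mex{} = 0
g(4) = mex{} = 0
g(5) = mex{} = 0
g(6) = mex{0} = 1
g(7) = mex{0} = 1
g(8) = mex{0} = 1
g(9) = mex{0} = 1
g(10) = mex{0} = 1
So g(10) = 1.
Stack B is a plain Nim stack of size 12, so its Grundy value is 12.
Stack C is a plain Nim stack of size 10, so its Grundy value is 10.
By the Sprague-Grundy theorem, the Grundy value of a sum of independent games is the XOR of the component values.
Combined value = 1 XOR 12 XOR 10 = 7.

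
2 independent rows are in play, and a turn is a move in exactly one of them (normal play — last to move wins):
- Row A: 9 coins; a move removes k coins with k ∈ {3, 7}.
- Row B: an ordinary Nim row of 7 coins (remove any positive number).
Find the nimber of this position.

Grundy values for row A (subtraction set {3, 7}):
k:     0  1  2  3  4  5  6  7  8  9
g(k):  0  0  0  1  1  1  0  2  2  1
So g(9) = 1.
Row B is a plain Nim row of size 7, so its Grundy value is 7.
By the Sprague-Grundy theorem, the Grundy value of a sum of independent games is the XOR of the component values.
Combined value = 1 XOR 7 = 6.

6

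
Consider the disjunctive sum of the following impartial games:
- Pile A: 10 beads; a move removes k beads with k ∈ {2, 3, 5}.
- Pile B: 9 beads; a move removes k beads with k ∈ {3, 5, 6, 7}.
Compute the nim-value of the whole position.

2

Build the Grundy sequence for pile A with g(k) = mex{g(k−s) : s ∈ {2, 3, 5}, s ≤ k}:
k:     0  1  2  3  4  5  6  7  8  9 10
g(k):  0  0  1  1  2  2  3  0  0  1  1
So g(10) = 1.
For pile B, compute g(0), g(1), … with moves {3, 5, 6, 7}:
g(0) = mex{} = 0
g(1) = mex{} = 0
g(2) = mex{} = 0
g(3) = mex{0} = 1
g(4) = mex{0} = 1
g(5) = mex{0} = 1
g(6) = mex{0,1} = 2
g(7) = mex{0,1} = 2
g(8) = mex{0,1} = 2
g(9) = mex{0,1,2} = 3
So g(9) = 3.
By the Sprague-Grundy theorem, the Grundy value of a sum of independent games is the XOR of the component values.
Combined value = 1 ⊕ 3 = 2.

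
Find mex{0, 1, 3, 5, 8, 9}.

2

The values 0, 1 are all present; 2 is the first non-negative integer missing from the set.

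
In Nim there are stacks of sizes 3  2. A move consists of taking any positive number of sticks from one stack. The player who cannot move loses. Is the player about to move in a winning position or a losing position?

Nim-sum: 3 ^ 2 = 1.
The nim-sum is 1 ≠ 0, so this is an N-position: the player to move can win.

Winning position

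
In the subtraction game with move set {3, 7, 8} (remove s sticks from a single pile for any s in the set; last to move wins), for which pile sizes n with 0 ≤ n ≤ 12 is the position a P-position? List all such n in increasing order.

0, 1, 2, 6, 11, 12

Compute g(0), g(1), … for moves {3, 7, 8}:
k:     0  1  2  3  4  5  6  7  8  9 10 11 12
g(k):  0  0  0  1  1  1  0  2  2  1  3  0  0
The P-positions (g = 0) in 0..12 are 0, 1, 2, 6, 11, 12.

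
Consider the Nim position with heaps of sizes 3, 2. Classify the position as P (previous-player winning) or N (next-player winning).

N-position

Nim-sum: 3 ^ 2 = 1.
The nim-sum is 1 ≠ 0, so this is an N-position: the player to move can win.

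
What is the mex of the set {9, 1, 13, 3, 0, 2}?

4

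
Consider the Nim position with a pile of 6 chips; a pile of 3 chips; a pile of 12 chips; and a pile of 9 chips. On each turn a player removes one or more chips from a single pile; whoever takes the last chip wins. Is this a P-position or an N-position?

In binary:
  0110  (6)
  0011  (3)
  1100  (12)
  1001  (9)
  ----
  0000  (0)
The nim-sum is 0, so this is a P-position: the player to move is in a losing position under optimal play.

P-position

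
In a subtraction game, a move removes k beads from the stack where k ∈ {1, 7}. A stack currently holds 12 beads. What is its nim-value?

Compute g(0), g(1), … for moves {1, 7}:
g(0) = mex{} = 0
g(1) = mex{0} = 1
g(2) = mex{1} = 0
g(3) = mex{0} = 1
g(4) = mex{1} = 0
g(5) = mex{0} = 1
g(6) = mex{1} = 0
g(7) = mex{0} = 1
g(8) = mex{1} = 0
g(9) = mex{0} = 1
g(10) = mex{1} = 0
g(11) = mex{0} = 1
g(12) = mex{1} = 0
So g(12) = 0.

0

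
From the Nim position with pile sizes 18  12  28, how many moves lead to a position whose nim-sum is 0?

Write each in binary and XOR column by column:
  10010  (18)
  01100  (12)
  11100  (28)
  -----
  00010  (2)
The overall nim-sum is X = 2. A pile of size p has a winning move iff p XOR X < p (reduce it to p XOR X).
  18: 18 XOR 2 = 16 < 18 — winning move (to 16).
  12: 12 XOR 2 = 14 ≥ 12 — no move.
  28: 28 XOR 2 = 30 ≥ 28 — no move.
That gives 1 winning move.

1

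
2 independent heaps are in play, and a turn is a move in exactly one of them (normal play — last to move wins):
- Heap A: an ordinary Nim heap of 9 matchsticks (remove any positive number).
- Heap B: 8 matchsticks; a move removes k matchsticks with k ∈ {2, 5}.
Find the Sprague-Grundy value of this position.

9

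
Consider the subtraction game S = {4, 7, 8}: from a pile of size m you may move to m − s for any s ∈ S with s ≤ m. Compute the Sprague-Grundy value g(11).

Grundy values for subtraction set {4, 7, 8}:
k:     0  1  2  3  4  5  6  7  8  9 10 11
g(k):  0  0  0  0  1  1  1  1  2  2  2  2
So g(11) = 2.

2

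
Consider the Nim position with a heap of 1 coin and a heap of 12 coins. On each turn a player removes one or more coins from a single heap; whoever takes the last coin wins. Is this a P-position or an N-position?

Compute the nim-sum pairwise:
1 ^ 12 = 13
The nim-sum is 13 ≠ 0, so this is an N-position: the player to move can win.

N-position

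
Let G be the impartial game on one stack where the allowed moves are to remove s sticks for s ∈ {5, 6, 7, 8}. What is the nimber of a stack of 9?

1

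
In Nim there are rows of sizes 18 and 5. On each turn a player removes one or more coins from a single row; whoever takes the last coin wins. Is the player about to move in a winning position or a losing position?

Winning position

Compute the nim-sum pairwise:
18 XOR 5 = 23
The nim-sum is 23 ≠ 0, so this is an N-position: the player to move can win.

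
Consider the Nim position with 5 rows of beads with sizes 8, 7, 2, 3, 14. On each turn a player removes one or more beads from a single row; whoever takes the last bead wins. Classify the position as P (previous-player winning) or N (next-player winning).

P-position

Nim-sum: 8 XOR 7 XOR 2 XOR 3 XOR 14 = 0.
The nim-sum is 0, so this is a P-position: the player to move is in a losing position under optimal play.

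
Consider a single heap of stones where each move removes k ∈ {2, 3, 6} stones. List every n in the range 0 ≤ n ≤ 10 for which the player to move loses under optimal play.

0, 1, 5, 9, 10

Compute g(0), g(1), … for moves {2, 3, 6}:
k:     0  1  2  3  4  5  6  7  8  9 10
g(k):  0  0  1  1  2  0  3  1  2  0  0
The P-positions (g = 0) in 0..10 are 0, 1, 5, 9, 10.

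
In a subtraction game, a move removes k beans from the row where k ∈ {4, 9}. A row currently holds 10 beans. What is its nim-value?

2

Compute g(0), g(1), … for moves {4, 9}:
k:     0  1  2  3  4  5  6  7  8  9 10
g(k):  0  0  0  0  1  1  1  1  0  2  2
So g(10) = 2.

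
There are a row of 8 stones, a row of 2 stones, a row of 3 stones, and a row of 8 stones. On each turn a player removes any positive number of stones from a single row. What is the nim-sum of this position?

Nim-sum: 8 ^ 2 ^ 3 ^ 8 = 1.

1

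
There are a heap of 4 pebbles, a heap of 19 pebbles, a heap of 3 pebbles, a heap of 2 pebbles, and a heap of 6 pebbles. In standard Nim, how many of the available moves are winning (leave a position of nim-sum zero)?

1

Nim-sum: 4 ^ 19 ^ 3 ^ 2 ^ 6 = 16.
The overall nim-sum is X = 16. A heap of size p has a winning move iff p XOR X < p (reduce it to p XOR X).
  4: 4 XOR 16 = 20 ≥ 4 — no move.
  19: 19 XOR 16 = 3 < 19 — winning move (to 3).
  3: 3 XOR 16 = 19 ≥ 3 — no move.
  2: 2 XOR 16 = 18 ≥ 2 — no move.
  6: 6 XOR 16 = 22 ≥ 6 — no move.
That gives 1 winning move.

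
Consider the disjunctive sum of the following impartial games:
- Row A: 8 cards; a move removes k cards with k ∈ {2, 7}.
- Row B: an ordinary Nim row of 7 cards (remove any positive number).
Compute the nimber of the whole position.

Build the Grundy sequence for row A with g(k) = mex{g(k−s) : s ∈ {2, 7}, s ≤ k}:
g(0) = mex{} = 0
g(1) = mex{} = 0
g(2) = mex{0} = 1
g(3) = mex{0} = 1
g(4) = mex{1} = 0
g(5) = mex{1} = 0
g(6) = mex{0} = 1
g(7) = mex{0} = 1
g(8) = mex{0,1} = 2
So g(8) = 2.
Row B is a plain Nim row of size 7, so its Grundy value is 7.
The value of a disjunctive sum is the nim-sum of the parts.
Combined value = 2 ⊕ 7 = 5.

5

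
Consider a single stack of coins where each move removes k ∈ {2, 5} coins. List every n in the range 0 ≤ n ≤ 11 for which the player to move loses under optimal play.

0, 1, 4, 7, 8, 11

Grundy values for subtraction set {2, 5}:
k:     0  1  2  3  4  5  6  7  8  9 10 11
g(k):  0  0  1  1  0  2  1  0  0  1  1  0
The P-positions (g = 0) in 0..11 are 0, 1, 4, 7, 8, 11.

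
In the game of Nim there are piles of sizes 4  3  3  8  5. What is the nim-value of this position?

9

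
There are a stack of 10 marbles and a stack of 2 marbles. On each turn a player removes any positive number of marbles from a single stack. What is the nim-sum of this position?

Compute the nim-sum pairwise:
10 ⊕ 2 = 8

8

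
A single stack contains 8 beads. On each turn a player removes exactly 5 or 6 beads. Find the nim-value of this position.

Build the Grundy sequence with g(k) = mex{g(k−s) : s ∈ {5, 6}, s ≤ k}:
k:     0  1  2  3  4  5  6  7  8
g(k):  0  0  0  0  0  1  1  1  1
So g(8) = 1.

1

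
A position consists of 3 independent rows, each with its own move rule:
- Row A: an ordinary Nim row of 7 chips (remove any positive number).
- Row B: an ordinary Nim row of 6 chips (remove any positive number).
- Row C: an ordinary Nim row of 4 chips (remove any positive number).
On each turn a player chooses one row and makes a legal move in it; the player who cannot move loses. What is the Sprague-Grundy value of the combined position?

5

Row A is a plain Nim row of size 7, so its Grundy value is 7.
Row B is a plain Nim row of size 6, so its Grundy value is 6.
Row C is a plain Nim row of size 4, so its Grundy value is 4.
The value of a disjunctive sum is the nim-sum of the parts.
Combined value = 7 ⊕ 6 ⊕ 4 = 5.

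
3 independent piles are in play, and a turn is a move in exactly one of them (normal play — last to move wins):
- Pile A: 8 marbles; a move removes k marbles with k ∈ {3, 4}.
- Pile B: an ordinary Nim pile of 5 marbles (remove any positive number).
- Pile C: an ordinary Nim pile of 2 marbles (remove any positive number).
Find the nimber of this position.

7

Grundy values for pile A (subtraction set {3, 4}):
g(0) = mex{} = 0
g(1) = mex{} = 0
g(2) = mex{} = 0
g(3) = mex{0} = 1
g(4) = mex{0} = 1
g(5) = mex{0} = 1
g(6) = mex{0,1} = 2
g(7) = mex{1} = 0
g(8) = mex{1} = 0
So g(8) = 0.
Pile B is a plain Nim pile of size 5, so its Grundy value is 5.
Pile C is a plain Nim pile of size 2, so its Grundy value is 2.
By the Sprague-Grundy theorem, the Grundy value of a sum of independent games is the XOR of the component values.
Combined value = 0 XOR 5 XOR 2 = 7.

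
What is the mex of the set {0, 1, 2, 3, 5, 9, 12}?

4

The values 0, 1, 2, 3 are all present; 4 is the first non-negative integer missing from the set.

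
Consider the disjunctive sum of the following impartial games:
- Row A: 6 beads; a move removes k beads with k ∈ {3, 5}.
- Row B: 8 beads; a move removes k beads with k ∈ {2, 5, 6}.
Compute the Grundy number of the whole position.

Grundy values for row A (subtraction set {3, 5}):
k:     0  1  2  3  4  5  6
g(k):  0  0  0  1  1  1  2
So g(6) = 2.
For row B, compute g(0), g(1), … with moves {2, 5, 6}:
k:     0  1  2  3  4  5  6  7  8
g(k):  0  0  1  1  0  2  1  3  0
So g(8) = 0.
The value of a disjunctive sum is the nim-sum of the parts.
Combined value = 2 XOR 0 = 2.

2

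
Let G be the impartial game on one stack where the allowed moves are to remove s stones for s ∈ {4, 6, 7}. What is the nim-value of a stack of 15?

1

Compute g(0), g(1), … for moves {4, 6, 7}:
k:     0  1  2  3  4  5  6  7  8  9 10 11 12 13 14 15
g(k):  0  0  0  0  1  1  1  1  2  2  2  0  0  0  0  1
So g(15) = 1.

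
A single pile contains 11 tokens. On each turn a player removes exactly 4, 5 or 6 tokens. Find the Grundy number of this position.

0

Compute g(0), g(1), … for moves {4, 5, 6}:
g(0) = mex{} = 0
g(1) = mex{} = 0
g(2) = mex{} = 0
g(3) = mex{} = 0
g(4) = mex{0} = 1
g(5) = mex{0} = 1
g(6) = mex{0} = 1
g(7) = mex{0} = 1
g(8) = mex{0,1} = 2
g(9) = mex{0,1} = 2
g(10) = mex{1} = 0
g(11) = mex{1} = 0
So g(11) = 0.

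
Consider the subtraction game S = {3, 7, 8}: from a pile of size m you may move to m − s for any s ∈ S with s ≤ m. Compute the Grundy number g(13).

2

Compute g(0), g(1), … for moves {3, 7, 8}:
k:     0  1  2  3  4  5  6  7  8  9 10 11 12 13
g(k):  0  0  0  1  1  1  0  2  2  1  3  0  0  2
So g(13) = 2.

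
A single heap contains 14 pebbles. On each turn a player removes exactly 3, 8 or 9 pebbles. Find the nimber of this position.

2

Build the Grundy sequence with g(k) = mex{g(k−s) : s ∈ {3, 8, 9}, s ≤ k}:
k:     0  1  2  3  4  5  6  7  8  9 10 11 12 13 14
g(k):  0  0  0  1  1  1  0  0  2  1  1  3  0  0  2
So g(14) = 2.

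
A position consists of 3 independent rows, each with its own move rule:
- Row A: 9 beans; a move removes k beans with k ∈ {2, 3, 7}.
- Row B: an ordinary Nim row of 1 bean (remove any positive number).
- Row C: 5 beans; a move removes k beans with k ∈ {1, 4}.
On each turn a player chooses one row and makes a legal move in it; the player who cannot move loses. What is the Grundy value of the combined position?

3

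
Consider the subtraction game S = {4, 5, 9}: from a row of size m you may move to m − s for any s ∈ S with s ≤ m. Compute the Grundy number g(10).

2

Build the Grundy sequence with g(k) = mex{g(k−s) : s ∈ {4, 5, 9}, s ≤ k}:
k:     0  1  2  3  4  5  6  7  8  9 10
g(k):  0  0  0  0  1  1  1  1  2  2  2
So g(10) = 2.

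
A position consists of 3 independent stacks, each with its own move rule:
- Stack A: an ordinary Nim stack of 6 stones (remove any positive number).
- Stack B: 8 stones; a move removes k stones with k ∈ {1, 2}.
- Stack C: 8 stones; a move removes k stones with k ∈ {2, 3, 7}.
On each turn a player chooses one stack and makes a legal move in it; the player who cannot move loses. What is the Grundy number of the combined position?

Stack A is a plain Nim stack of size 6, so its Grundy value is 6.
Build the Grundy sequence for stack B with g(k) = mex{g(k−s) : s ∈ {1, 2}, s ≤ k}:
g(0) = mex{} = 0
g(1) = mex{0} = 1
g(2) = mex{0,1} = 2
g(3) = mex{1,2} = 0
g(4) = mex{0,2} = 1
g(5) = mex{0,1} = 2
g(6) = mex{1,2} = 0
g(7) = mex{0,2} = 1
g(8) = mex{0,1} = 2
So g(8) = 2.
For stack C, compute g(0), g(1), … with moves {2, 3, 7}:
k:     0  1  2  3  4  5  6  7  8
g(k):  0  0  1  1  2  0  0  1  1
So g(8) = 1.
By the Sprague-Grundy theorem, the Grundy value of a sum of independent games is the XOR of the component values.
Combined value = 6 ⊕ 2 ⊕ 1 = 5.

5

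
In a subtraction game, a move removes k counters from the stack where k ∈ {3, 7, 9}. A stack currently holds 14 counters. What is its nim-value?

0

Compute g(0), g(1), … for moves {3, 7, 9}:
g(0) = mex{} = 0
g(1) = mex{} = 0
g(2) = mex{} = 0
g(3) = mex{0} = 1
g(4) = mex{0} = 1
g(5) = mex{0} = 1
g(6) = mex{1} = 0
g(7) = mex{0,1} = 2
g(8) = mex{0,1} = 2
g(9) = mex{0} = 1
g(10) = mex{0,1,2} = 3
g(11) = mex{0,1,2} = 3
g(12) = mex{1} = 0
g(13) = mex{0,1,3} = 2
g(14) = mex{1,2,3} = 0
So g(14) = 0.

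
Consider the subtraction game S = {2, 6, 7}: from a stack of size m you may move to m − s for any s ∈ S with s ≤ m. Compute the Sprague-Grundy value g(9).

0

Build the Grundy sequence with g(k) = mex{g(k−s) : s ∈ {2, 6, 7}, s ≤ k}:
g(0) = mex{} = 0
g(1) = mex{} = 0
g(2) = mex{0} = 1
g(3) = mex{0} = 1
g(4) = mex{1} = 0
g(5) = mex{1} = 0
g(6) = mex{0} = 1
g(7) = mex{0} = 1
g(8) = mex{0,1} = 2
g(9) = mex{1} = 0
So g(9) = 0.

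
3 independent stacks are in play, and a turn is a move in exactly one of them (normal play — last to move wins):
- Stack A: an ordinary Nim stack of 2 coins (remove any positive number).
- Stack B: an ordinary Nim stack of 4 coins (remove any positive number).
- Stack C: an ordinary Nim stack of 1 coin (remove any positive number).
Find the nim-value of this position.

7

Stack A is a plain Nim stack of size 2, so its Grundy value is 2.
Stack B is a plain Nim stack of size 4, so its Grundy value is 4.
Stack C is a plain Nim stack of size 1, so its Grundy value is 1.
The value of a disjunctive sum is the nim-sum of the parts.
Combined value = 2 ⊕ 4 ⊕ 1 = 7.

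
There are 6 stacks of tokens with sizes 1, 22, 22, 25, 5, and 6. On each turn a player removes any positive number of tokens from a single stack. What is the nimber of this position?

Bitwise XOR of the heap sizes:
  00001  (1)
  10110  (22)
  10110  (22)
  11001  (25)
  00101  (5)
  00110  (6)
  -----
  11011  (27)

27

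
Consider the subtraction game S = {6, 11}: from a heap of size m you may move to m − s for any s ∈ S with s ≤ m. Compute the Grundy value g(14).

2

Build the Grundy sequence with g(k) = mex{g(k−s) : s ∈ {6, 11}, s ≤ k}:
k:     0  1  2  3  4  5  6  7  8  9 10 11 12 13 14
g(k):  0  0  0  0  0  0  1  1  1  1  1  1  2  2  2
So g(14) = 2.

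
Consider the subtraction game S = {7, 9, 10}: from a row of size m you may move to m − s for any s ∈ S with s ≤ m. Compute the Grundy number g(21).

Grundy values for subtraction set {7, 9, 10}:
k:     0  1  2  3  4  5  6  7  8  9 10 11 12 13 14 15 16 17 18 19 20 21
g(k):  0  0  0  0  0  0  0  1  1  1  1  1  1  1  2  2  2  0  0  0  0  0
So g(21) = 0.

0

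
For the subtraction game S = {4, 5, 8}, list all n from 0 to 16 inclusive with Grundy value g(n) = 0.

0, 1, 2, 3, 12, 13, 14, 15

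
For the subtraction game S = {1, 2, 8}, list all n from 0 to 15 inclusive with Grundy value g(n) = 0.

0, 3, 6, 9, 12, 15

Build the Grundy sequence with g(k) = mex{g(k−s) : s ∈ {1, 2, 8}, s ≤ k}:
k:     0  1  2  3  4  5  6  7  8  9 10 11 12 13 14 15
g(k):  0  1  2  0  1  2  0  1  2  0  1  2  0  1  2  0
The P-positions (g = 0) in 0..15 are 0, 3, 6, 9, 12, 15.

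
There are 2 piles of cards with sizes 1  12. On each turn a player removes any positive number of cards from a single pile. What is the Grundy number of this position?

Compute the nim-sum pairwise:
1 XOR 12 = 13

13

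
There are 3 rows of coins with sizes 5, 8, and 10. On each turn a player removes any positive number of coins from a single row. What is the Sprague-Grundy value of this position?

7

Nim-sum: 5 XOR 8 XOR 10 = 7.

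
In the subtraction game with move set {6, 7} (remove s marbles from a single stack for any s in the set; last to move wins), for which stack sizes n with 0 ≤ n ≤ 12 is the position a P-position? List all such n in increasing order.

0, 1, 2, 3, 4, 5

Compute g(0), g(1), … for moves {6, 7}:
k:     0  1  2  3  4  5  6  7  8  9 10 11 12
g(k):  0  0  0  0  0  0  1  1  1  1  1  1  2
The P-positions (g = 0) in 0..12 are 0, 1, 2, 3, 4, 5.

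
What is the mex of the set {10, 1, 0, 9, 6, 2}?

3

The values 0, 1, 2 are all present; 3 is the first non-negative integer missing from the set.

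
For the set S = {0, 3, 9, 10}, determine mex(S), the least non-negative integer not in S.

1

0 is in the set but 1 is not, so the mex is 1.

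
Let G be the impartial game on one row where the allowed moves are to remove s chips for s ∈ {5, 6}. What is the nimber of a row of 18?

1

Grundy values for subtraction set {5, 6}:
k:     0  1  2  3  4  5  6  7  8  9 10 11 12 13 14 15 16 17 18
g(k):  0  0  0  0  0  1  1  1  1  1  2  0  0  0  0  0  1  1  1
So g(18) = 1.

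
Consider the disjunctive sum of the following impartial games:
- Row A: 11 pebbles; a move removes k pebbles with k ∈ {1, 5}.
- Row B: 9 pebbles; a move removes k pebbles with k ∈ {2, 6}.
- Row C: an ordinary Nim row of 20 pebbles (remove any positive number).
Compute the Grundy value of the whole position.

21

Grundy values for row A (subtraction set {1, 5}):
k:     0  1  2  3  4  5  6  7  8  9 10 11
g(k):  0  1  0  1  0  1  0  1  0  1  0  1
So g(11) = 1.
Build the Grundy sequence for row B with g(k) = mex{g(k−s) : s ∈ {2, 6}, s ≤ k}:
k:     0  1  2  3  4  5  6  7  8  9
g(k):  0  0  1  1  0  0  1  1  0  0
So g(9) = 0.
Row C is a plain Nim row of size 20, so its Grundy value is 20.
By the Sprague-Grundy theorem, the Grundy value of a sum of independent games is the XOR of the component values.
Combined value = 1 ⊕ 0 ⊕ 20 = 21.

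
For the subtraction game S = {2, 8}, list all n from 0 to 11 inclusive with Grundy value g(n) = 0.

Grundy values for subtraction set {2, 8}:
g(0) = mex{} = 0
g(1) = mex{} = 0
g(2) = mex{0} = 1
g(3) = mex{0} = 1
g(4) = mex{1} = 0
g(5) = mex{1} = 0
g(6) = mex{0} = 1
g(7) = mex{0} = 1
g(8) = mex{0,1} = 2
g(9) = mex{0,1} = 2
g(10) = mex{1,2} = 0
g(11) = mex{1,2} = 0
The P-positions (g = 0) in 0..11 are 0, 1, 4, 5, 10, 11.

0, 1, 4, 5, 10, 11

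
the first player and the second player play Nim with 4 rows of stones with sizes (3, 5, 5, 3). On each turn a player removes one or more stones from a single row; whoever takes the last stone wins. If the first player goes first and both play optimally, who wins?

Write each in binary and XOR column by column:
  011  (3)
  101  (5)
  101  (5)
  011  (3)
  ---
  000  (0)
The nim-sum is 0, so this is a P-position: the player to move is in a losing position under optimal play; the first player is about to move from it and so loses — the second player wins.

the second player wins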